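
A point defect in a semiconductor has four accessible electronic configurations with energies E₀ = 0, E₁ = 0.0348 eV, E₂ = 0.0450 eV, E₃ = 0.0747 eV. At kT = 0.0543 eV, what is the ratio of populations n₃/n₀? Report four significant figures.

0.2527

n₃/n₀ = exp[−(E₃−E₀)/kT] = exp(−(0.0747 eV)/(0.0543 eV)) = exp(-1.37569) = 0.2527.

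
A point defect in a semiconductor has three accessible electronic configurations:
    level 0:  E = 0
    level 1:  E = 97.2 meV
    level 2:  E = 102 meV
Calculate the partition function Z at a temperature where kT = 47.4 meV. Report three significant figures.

Eᵢ/kT = 0, 2.0506, 2.1519.
Z = Σ e^(−Eᵢ/kT) = e^(−0) + e^(−2.0506) + e^(−2.1519) = 1.0000 + 0.12866 + 0.11626 = 1.2449.

Z = 1.24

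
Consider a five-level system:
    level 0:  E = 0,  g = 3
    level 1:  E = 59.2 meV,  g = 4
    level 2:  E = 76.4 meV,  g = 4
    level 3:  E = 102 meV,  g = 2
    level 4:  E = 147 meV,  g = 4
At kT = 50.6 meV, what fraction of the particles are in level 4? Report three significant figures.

Eᵢ/kT = 0, 1.1700, 1.5099, 2.0158, 2.9051.
Z = Σ gᵢe^(−Eᵢ/kT) = 3·e^(−0) + 4·e^(−1.1700) + 4·e^(−1.5099) + 2·e^(−2.0158) + 4·e^(−2.9051) = 3.0000 + 1.2415 + 0.88373 + 0.26643 + 0.21897 = 5.6106.
P₄ = g₄ e^(−E₄/kT) / Z = 0.21897/5.6106 = 0.0390.

0.0390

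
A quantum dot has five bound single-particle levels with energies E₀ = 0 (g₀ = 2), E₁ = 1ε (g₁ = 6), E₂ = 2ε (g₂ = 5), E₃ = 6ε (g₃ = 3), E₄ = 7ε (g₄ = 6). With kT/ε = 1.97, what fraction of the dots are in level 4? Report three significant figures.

0.0222

Eᵢ/kT = 0, 0.50761, 1.0152, 3.0457, 3.5533.
Z = Σ gᵢe^(−Eᵢ/kT) = 2·e^(−0) + 6·e^(−0.50761) + 5·e^(−1.0152) + 3·e^(−3.0457) + 6·e^(−3.5533) = 2.0000 + 3.6116 + 1.8116 + 0.14269 + 0.17178 = 7.7377.
P₄ = g₄ e^(−E₄/kT) / Z = 0.17178/7.7377 = 0.0222.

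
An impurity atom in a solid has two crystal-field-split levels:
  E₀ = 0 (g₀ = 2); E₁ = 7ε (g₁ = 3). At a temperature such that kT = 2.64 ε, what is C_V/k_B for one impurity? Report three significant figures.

0.608

Eᵢ/kT = 0, 2.6515.
Z = Σ gᵢe^(−Eᵢ/kT) = 2·e^(−0) + 3·e^(−2.6515) = 2.0000 + 0.21164 = 2.2116.
⟨E⟩ = 0.66987 ε, ⟨E²⟩ = 4.6891 ε².
C_V/k_B = (⟨E²⟩ − ⟨E⟩²)/(kT)² = (4.6891 − 0.44873)/6.9696 = 0.608.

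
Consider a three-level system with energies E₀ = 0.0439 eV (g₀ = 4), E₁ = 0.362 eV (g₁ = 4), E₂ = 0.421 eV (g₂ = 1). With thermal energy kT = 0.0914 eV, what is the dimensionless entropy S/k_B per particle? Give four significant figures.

1.540

Eᵢ/kT = 0.480306, 3.96061, 4.60613.
Z = Σ gᵢe^(−Eᵢ/kT) = 4·e^(−0.480306) + 4·e^(−3.96061) + 1·e^(−4.60613) = 2.47438 + 0.0762060 + 0.00999041 = 2.56058.
⟨E⟩ = Σ EᵢPᵢ = 0.0548383 eV.
S/k_B = ln Z + ⟨E⟩/kT = ln(2.56058) + 0.0548383/0.0914 = 0.940234 + 0.599981 = 1.540.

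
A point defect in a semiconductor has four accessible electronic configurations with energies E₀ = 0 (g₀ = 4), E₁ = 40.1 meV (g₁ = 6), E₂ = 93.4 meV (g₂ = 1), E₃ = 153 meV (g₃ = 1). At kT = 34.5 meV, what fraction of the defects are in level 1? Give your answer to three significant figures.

0.315

Eᵢ/kT = 0, 1.1623, 2.7072, 4.4348.
Z = Σ gᵢe^(−Eᵢ/kT) = 4·e^(−0) + 6·e^(−1.1623) + 1·e^(−2.7072) + 1·e^(−4.4348) = 4.0000 + 1.8766 + 0.066723 + 0.011857 = 5.9552.
P₁ = g₁ e^(−E₁/kT) / Z = 1.8766/5.9552 = 0.315.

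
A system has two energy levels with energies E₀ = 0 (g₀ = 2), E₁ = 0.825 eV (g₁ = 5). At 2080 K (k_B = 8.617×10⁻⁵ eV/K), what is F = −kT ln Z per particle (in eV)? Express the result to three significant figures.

k_BT = 8.617×10⁻⁵ × 2080 K = 0.17923 eV.
Eᵢ/kT = 0, 4.6030.
Z = Σ gᵢe^(−Eᵢ/kT) = 2·e^(−0) + 5·e^(−4.6030) = 2.0000 + 0.050109 = 2.0501.
F = −kT ln Z = −0.17923 × ln(2.0501) = −0.17923 × 0.71789 = -0.129 eV.

-0.129 eV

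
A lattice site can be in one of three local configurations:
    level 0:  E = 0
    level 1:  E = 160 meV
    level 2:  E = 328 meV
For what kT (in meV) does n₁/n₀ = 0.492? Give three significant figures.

n₁/n₀ = exp[−(E₁−E₀)/kT] = 0.492.
⇒ (E₁−E₀)/kT = ln(1/0.492) = ln(2.0325) = 0.70927.
kT = 160 meV / 0.70927 = 226 meV.

226 meV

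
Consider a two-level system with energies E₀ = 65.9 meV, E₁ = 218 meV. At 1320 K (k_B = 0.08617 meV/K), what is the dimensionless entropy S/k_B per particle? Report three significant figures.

0.511

k_BT = 0.08617 × 1320 K = 113.74 meV.
Eᵢ/kT = 0.57939, 1.9167.
Z = Σ e^(−Eᵢ/kT) = e^(−0.57939) + e^(−1.9167) = 0.56024 + 0.14709 = 0.70733.
⟨E⟩ = Σ EᵢPᵢ = 97.529 meV.
S/k_B = ln Z + ⟨E⟩/kT = ln(0.70733) + 97.529/113.74 = -0.34626 + 0.85747 = 0.511.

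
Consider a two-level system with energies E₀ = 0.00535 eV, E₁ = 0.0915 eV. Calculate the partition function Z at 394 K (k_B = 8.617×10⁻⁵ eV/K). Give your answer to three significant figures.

Z = 0.922

k_BT = 8.617×10⁻⁵ × 394 K = 0.033951 eV.
Eᵢ/kT = 0.15758, 2.6951.
Z = Σ e^(−Eᵢ/kT) = e^(−0.15758) + e^(−2.6951) = 0.85421 + 0.067536 = 0.92175.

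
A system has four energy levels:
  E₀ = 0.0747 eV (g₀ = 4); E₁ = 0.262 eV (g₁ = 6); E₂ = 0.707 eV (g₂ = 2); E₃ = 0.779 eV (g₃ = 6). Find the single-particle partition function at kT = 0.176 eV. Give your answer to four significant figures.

Z = 4.078

Eᵢ/kT = 0.424432, 1.48864, 4.01705, 4.42614.
Z = Σ gᵢe^(−Eᵢ/kT) = 4·e^(−0.424432) + 6·e^(−1.48864) + 2·e^(−4.01705) + 6·e^(−4.42614) = 2.61656 + 1.35408 + 0.0360120 + 0.0717634 = 4.07842.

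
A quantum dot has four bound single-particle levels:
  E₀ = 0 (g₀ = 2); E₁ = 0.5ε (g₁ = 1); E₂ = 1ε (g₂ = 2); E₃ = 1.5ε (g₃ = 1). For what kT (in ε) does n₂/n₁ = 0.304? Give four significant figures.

0.2654 ε

n₂/n₁ = (g₂/g₁) exp[−(E₂−E₁)/kT] = 0.304.
⇒ (E₂−E₁)/kT = ln((2/1)/0.304) = ln(6.57895) = 1.88388.
kT = 0.5ε / 1.88388 = 0.2654 ε.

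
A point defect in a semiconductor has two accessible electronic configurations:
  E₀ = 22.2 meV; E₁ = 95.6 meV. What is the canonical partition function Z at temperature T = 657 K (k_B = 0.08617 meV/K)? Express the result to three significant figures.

k_BT = 0.08617 × 657 K = 56.614 meV.
Eᵢ/kT = 0.39213, 1.6886.
Z = Σ e^(−Eᵢ/kT) = e^(−0.39213) + e^(−1.6886) = 0.67562 + 0.18478 = 0.86040.

Z = 0.860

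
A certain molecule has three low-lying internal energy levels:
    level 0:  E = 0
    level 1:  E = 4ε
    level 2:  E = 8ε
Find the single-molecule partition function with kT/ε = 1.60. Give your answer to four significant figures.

Eᵢ/kT = 0, 2.50000, 5.00000.
Z = Σ e^(−Eᵢ/kT) = e^(−0) + e^(−2.50000) + e^(−5.00000) = 1.00000 + 0.0820850 + 0.00673795 = 1.08882.

Z = 1.089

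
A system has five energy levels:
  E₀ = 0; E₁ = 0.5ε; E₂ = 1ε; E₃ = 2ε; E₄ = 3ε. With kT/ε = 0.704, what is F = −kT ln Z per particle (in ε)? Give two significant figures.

Eᵢ/kT = 0, 0.7102, 1.420, 2.841, 4.261.
Z = Σ e^(−Eᵢ/kT) = e^(−0) + e^(−0.7102) + e^(−1.420) + e^(−2.841) + e^(−4.261) = 1.000 + 0.4915 + 0.2417 + 0.05837 + 0.01411 = 1.806.
F = −kT ln Z = −0.704 × ln(1.806) = −0.704 × 0.5911 = -0.42 ε.

-0.42 ε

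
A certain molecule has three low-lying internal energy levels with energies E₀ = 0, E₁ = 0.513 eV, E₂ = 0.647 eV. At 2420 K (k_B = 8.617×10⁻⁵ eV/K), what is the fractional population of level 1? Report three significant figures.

0.0756

k_BT = 8.617×10⁻⁵ × 2420 K = 0.20853 eV.
Eᵢ/kT = 0, 2.4601, 3.1027.
Z = Σ e^(−Eᵢ/kT) = e^(−0) + e^(−2.4601) + e^(−3.1027) = 1.0000 + 0.085426 + 0.044928 = 1.1304.
P₁ = e^(−E₁/kT) / Z = 0.085426/1.1304 = 0.0756.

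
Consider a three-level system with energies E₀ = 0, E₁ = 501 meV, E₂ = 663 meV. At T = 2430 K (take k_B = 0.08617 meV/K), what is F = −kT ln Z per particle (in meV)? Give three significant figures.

-26.2 meV

k_BT = 0.08617 × 2430 K = 209.39 meV.
Eᵢ/kT = 0, 2.3927, 3.1663.
Z = Σ e^(−Eᵢ/kT) = e^(−0) + e^(−2.3927) + e^(−3.1663) = 1.0000 + 0.091383 + 0.042159 = 1.1335.
F = −kT ln Z = −209.39 × ln(1.1335) = −209.39 × 0.12531 = -26.2 meV.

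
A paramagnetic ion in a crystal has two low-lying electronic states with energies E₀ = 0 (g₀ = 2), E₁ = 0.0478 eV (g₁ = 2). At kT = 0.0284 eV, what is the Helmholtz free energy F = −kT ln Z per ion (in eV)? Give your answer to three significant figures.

Eᵢ/kT = 0, 1.6831.
Z = Σ gᵢe^(−Eᵢ/kT) = 2·e^(−0) + 2·e^(−1.6831) = 2.0000 + 0.37159 = 2.3716.
F = −kT ln Z = −0.0284 × ln(2.3716) = −0.0284 × 0.86356 = -0.0245 eV.

-0.0245 eV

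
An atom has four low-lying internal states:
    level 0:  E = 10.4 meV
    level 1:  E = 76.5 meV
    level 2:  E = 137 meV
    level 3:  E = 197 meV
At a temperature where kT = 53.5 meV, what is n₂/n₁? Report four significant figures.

n₂/n₁ = exp[−(E₂−E₁)/kT] = exp(−(60.5 meV)/(53.5 meV)) = exp(-1.13084) = 0.3228.

0.3228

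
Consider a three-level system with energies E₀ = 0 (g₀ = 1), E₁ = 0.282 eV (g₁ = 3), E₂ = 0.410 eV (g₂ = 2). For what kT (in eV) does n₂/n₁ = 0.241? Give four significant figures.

0.1258 eV

n₂/n₁ = (g₂/g₁) exp[−(E₂−E₁)/kT] = 0.241.
⇒ (E₂−E₁)/kT = ln((2/3)/0.241) = ln(2.76625) = 1.01749.
kT = 0.128 eV / 1.01749 = 0.1258 eV.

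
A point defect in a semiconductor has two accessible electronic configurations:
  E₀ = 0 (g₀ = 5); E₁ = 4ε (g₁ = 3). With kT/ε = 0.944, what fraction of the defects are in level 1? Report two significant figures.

0.0086

Eᵢ/kT = 0, 4.237.
Z = Σ gᵢe^(−Eᵢ/kT) = 5·e^(−0) + 3·e^(−4.237) = 5.000 + 0.04335 = 5.043.
P₁ = g₁ e^(−E₁/kT) / Z = 0.04335/5.043 = 0.0086.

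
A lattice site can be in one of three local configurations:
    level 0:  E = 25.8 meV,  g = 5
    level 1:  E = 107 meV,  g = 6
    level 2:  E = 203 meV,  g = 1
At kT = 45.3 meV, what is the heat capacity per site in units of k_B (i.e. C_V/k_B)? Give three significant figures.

0.488

Eᵢ/kT = 0.56954, 2.3620, 4.4812.
Z = Σ gᵢe^(−Eᵢ/kT) = 5·e^(−0.56954) + 6·e^(−2.3620) + 1·e^(−4.4812) = 2.8289 + 0.56539 + 0.011320 = 3.4056.
⟨E⟩ = 39.870 meV, ⟨E²⟩ = 2590.6 meV².
C_V/k_B = (⟨E²⟩ − ⟨E⟩²)/(kT)² = (2590.6 − 1589.6)/2052.1 = 0.488.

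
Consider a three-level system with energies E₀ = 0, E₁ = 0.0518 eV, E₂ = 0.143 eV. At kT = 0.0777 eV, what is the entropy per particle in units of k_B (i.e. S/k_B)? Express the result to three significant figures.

Eᵢ/kT = 0, 0.66667, 1.8404.
Z = Σ e^(−Eᵢ/kT) = e^(−0) + e^(−0.66667) + e^(−1.8404) = 1.0000 + 0.51342 + 0.15875 = 1.6722.
⟨E⟩ = Σ EᵢPᵢ = 0.029480 eV.
S/k_B = ln Z + ⟨E⟩/kT = ln(1.6722) + 0.029480/0.0777 = 0.51414 + 0.37941 = 0.894.

0.894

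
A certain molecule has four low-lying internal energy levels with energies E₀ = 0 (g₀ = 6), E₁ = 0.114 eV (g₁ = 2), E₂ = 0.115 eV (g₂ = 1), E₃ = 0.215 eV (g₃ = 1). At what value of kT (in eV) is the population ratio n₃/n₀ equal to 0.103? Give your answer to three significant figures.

n₃/n₀ = (g₃/g₀) exp[−(E₃−E₀)/kT] = 0.103.
⇒ (E₃−E₀)/kT = ln((1/6)/0.103) = ln(1.6181) = 0.48125.
kT = 0.215 eV / 0.48125 = 0.447 eV.

0.447 eV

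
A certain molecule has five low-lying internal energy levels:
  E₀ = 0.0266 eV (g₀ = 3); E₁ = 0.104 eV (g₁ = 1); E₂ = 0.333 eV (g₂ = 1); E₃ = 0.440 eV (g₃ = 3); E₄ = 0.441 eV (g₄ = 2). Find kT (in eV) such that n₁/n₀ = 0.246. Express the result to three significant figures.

n₁/n₀ = (g₁/g₀) exp[−(E₁−E₀)/kT] = 0.246.
⇒ (E₁−E₀)/kT = ln((1/3)/0.246) = ln(1.3550) = 0.30380.
kT = 0.0774 eV / 0.30380 = 0.255 eV.

0.255 eV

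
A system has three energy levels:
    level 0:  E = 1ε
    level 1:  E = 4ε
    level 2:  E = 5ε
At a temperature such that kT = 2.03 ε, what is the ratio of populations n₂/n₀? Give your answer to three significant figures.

0.139

n₂/n₀ = exp[−(E₂−E₀)/kT] = exp(−(4ε)/(2.03ε)) = exp(-1.9704) = 0.139.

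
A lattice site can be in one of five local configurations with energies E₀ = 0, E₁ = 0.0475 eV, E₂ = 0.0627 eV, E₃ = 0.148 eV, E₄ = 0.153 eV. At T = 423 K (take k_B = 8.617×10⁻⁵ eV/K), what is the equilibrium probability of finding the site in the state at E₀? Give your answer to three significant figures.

k_BT = 8.617×10⁻⁵ × 423 K = 0.036450 eV.
Eᵢ/kT = 0, 1.3032, 1.7202, 4.0604, 4.1975.
Z = Σ e^(−Eᵢ/kT) = e^(−0) + e^(−1.3032) + e^(−1.7202) + e^(−4.0604) + e^(−4.1975) = 1.0000 + 0.27166 + 0.17903 + 0.017242 + 0.015033 = 1.4830.
P₀ = e^(−E₀/kT) / Z = 1.0000/1.4830 = 0.674.

0.674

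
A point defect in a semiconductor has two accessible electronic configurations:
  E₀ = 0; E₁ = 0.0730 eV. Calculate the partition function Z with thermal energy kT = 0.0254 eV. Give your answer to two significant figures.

Z = 1.1

Eᵢ/kT = 0, 2.874.
Z = Σ e^(−Eᵢ/kT) = e^(−0) + e^(−2.874) = 1.000 + 0.05647 = 1.056.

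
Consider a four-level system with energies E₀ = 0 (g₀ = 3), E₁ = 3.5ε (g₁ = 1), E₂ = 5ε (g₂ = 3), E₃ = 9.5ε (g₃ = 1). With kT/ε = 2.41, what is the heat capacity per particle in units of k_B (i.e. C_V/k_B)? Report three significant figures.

0.557

Eᵢ/kT = 0, 1.4523, 2.0747, 3.9419.
Z = Σ gᵢe^(−Eᵢ/kT) = 3·e^(−0) + 1·e^(−1.4523) + 3·e^(−2.0747) + 1·e^(−3.9419) = 3.0000 + 0.23403 + 0.37678 + 0.019411 = 3.6302.
⟨E⟩ = 0.79539 ε, ⟨E²⟩ = 3.8671 ε².
C_V/k_B = (⟨E²⟩ − ⟨E⟩²)/(kT)² = (3.8671 − 0.63265)/5.8081 = 0.557.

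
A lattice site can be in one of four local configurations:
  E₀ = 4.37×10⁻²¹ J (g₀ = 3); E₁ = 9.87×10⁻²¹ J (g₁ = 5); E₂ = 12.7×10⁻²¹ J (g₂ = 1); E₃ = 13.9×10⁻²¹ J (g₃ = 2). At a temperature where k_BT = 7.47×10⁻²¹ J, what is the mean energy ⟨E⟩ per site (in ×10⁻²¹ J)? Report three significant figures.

Eᵢ/kT = 0.58501, 1.3213, 1.7001, 1.8608.
Z = Σ gᵢe^(−Eᵢ/kT) = 3·e^(−0.58501) + 5·e^(−1.3213) + 1·e^(−1.7001) + 2·e^(−1.8608) = 1.6713 + 1.3339 + 0.18267 + 0.31110 = 3.4990.
⟨E⟩ = Σ Eᵢ gᵢe^(−Eᵢ/kT) / Z = (4.37·1.6713 + 9.87·1.3339 + 12.7·0.18267 + 13.9·0.31110) / 3.4990 = 7.75 ×10⁻²¹ J.

7.75 ×10⁻²¹ J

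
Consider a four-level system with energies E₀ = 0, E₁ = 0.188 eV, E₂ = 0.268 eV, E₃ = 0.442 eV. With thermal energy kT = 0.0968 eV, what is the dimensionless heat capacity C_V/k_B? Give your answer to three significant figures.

Eᵢ/kT = 0, 1.9421, 2.7686, 4.5661.
Z = Σ e^(−Eᵢ/kT) = e^(−0) + e^(−1.9421) + e^(−2.7686) + e^(−4.5661) = 1.0000 + 0.14340 + 0.062750 + 0.010398 = 1.2165.
⟨E⟩ = 0.039763 eV, ⟨E²⟩ = 0.0095410 eV².
C_V/k_B = (⟨E²⟩ − ⟨E⟩²)/(kT)² = (0.0095410 − 0.0015811)/0.0093702 = 0.849.

0.849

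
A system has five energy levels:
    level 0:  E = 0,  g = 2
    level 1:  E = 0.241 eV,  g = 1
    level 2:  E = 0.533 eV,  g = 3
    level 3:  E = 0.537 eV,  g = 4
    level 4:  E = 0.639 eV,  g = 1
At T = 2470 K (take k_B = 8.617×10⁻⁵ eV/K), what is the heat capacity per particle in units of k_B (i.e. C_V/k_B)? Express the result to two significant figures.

1.1

k_BT = 8.617×10⁻⁵ × 2470 K = 0.2128 eV.
Eᵢ/kT = 0, 1.133, 2.505, 2.523, 3.003.
Z = Σ gᵢe^(−Eᵢ/kT) = 2·e^(−0) + 1·e^(−1.133) + 3·e^(−2.505) + 4·e^(−2.523) + 1·e^(−3.003) = 2.000 + 0.3221 + 0.2450 + 0.3209 + 0.04964 = 2.938.
⟨E⟩ = 0.1403 eV, ⟨E²⟩ = 0.06845 eV².
C_V/k_B = (⟨E²⟩ − ⟨E⟩²)/(kT)² = (0.06845 − 0.01968)/0.04528 = 1.1.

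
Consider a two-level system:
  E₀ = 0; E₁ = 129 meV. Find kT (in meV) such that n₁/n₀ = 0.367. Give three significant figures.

n₁/n₀ = exp[−(E₁−E₀)/kT] = 0.367.
⇒ (E₁−E₀)/kT = ln(1/0.367) = ln(2.7248) = 1.0024.
kT = 129 meV / 1.0024 = 129 meV.

129 meV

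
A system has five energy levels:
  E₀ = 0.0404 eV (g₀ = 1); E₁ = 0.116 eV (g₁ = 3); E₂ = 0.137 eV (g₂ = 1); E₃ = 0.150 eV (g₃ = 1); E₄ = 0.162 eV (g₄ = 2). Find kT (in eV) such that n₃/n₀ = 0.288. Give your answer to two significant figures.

0.088 eV

n₃/n₀ = (g₃/g₀) exp[−(E₃−E₀)/kT] = 0.288.
⇒ (E₃−E₀)/kT = ln((1/1)/0.288) = ln(3.472) = 1.245.
kT = 0.1096 eV / 1.245 = 0.088 eV.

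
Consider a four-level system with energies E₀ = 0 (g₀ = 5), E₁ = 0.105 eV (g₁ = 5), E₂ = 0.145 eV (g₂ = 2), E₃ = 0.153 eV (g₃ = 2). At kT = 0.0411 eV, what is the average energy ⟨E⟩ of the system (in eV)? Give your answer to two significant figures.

Eᵢ/kT = 0, 2.555, 3.528, 3.723.
Z = Σ gᵢe^(−Eᵢ/kT) = 5·e^(−0) + 5·e^(−2.555) + 2·e^(−3.528) + 2·e^(−3.723) = 5.000 + 0.3885 + 0.05873 + 0.04832 = 5.496.
⟨E⟩ = Σ Eᵢ gᵢe^(−Eᵢ/kT) / Z = (0·5.000 + 0.105·0.3885 + 0.145·0.05873 + 0.153·0.04832) / 5.496 = 0.010 eV.

0.010 eV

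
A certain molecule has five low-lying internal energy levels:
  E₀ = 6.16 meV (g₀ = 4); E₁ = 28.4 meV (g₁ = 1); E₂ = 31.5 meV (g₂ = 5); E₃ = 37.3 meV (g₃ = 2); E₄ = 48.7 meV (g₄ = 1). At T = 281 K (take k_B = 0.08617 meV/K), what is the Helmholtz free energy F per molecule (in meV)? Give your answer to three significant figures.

k_BT = 0.08617 × 281 K = 24.214 meV.
Eᵢ/kT = 0.25440, 1.1729, 1.3009, 1.5404, 2.0112.
Z = Σ gᵢe^(−Eᵢ/kT) = 4·e^(−0.25440) + 1·e^(−1.1729) + 5·e^(−1.3009) + 2·e^(−1.5404) + 1·e^(−2.0112) = 3.1015 + 0.30947 + 1.3614 + 0.42859 + 0.13383 = 5.3348.
F = −kT ln Z = −24.214 × ln(5.3348) = −24.214 × 1.6743 = -40.5 meV.

-40.5 meV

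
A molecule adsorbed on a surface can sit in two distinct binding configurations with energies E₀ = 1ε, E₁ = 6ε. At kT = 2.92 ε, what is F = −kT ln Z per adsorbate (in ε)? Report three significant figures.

Eᵢ/kT = 0.34247, 2.0548.
Z = Σ e^(−Eᵢ/kT) = e^(−0.34247) + e^(−2.0548) = 0.71001 + 0.12812 = 0.83813.
F = −kT ln Z = −2.92 × ln(0.83813) = −2.92 × -0.17658 = 0.516 ε.

0.516 ε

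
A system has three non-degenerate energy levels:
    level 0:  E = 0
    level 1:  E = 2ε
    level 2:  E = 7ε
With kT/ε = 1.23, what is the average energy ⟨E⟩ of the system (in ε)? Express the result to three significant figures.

Eᵢ/kT = 0, 1.6260, 5.6911.
Z = Σ e^(−Eᵢ/kT) = e^(−0) + e^(−1.6260) + e^(−5.6911) = 1.0000 + 0.19671 + 0.0033759 = 1.2001.
⟨E⟩ = Σ Eᵢ e^(−Eᵢ/kT) / Z = (0·1.0000 + 2·0.19671 + 7·0.0033759) / 1.2001 = 0.348 ε.

0.348 ε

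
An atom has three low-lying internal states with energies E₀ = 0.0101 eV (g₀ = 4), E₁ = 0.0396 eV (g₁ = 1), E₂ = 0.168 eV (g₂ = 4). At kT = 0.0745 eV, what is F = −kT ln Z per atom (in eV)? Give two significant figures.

Eᵢ/kT = 0.1356, 0.5315, 2.255.
Z = Σ gᵢe^(−Eᵢ/kT) = 4·e^(−0.1356) + 1·e^(−0.5315) + 4·e^(−2.255) = 3.493 + 0.5877 + 0.4195 = 4.500.
F = −kT ln Z = −0.0745 × ln(4.500) = −0.0745 × 1.504 = -0.11 eV.

-0.11 eV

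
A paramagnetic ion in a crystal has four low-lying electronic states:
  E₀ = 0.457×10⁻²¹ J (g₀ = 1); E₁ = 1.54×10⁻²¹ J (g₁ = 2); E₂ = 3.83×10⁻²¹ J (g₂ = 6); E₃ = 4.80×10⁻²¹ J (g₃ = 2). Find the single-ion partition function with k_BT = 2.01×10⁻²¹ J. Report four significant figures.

Z = 2.802

Eᵢ/kT = 0.227363, 0.766169, 1.90547, 2.38806.
Z = Σ gᵢe^(−Eᵢ/kT) = 1·e^(−0.227363) + 2·e^(−0.766169) + 6·e^(−1.90547) + 2·e^(−2.38806) = 0.796632 + 0.929581 + 0.892516 + 0.183615 = 2.80234.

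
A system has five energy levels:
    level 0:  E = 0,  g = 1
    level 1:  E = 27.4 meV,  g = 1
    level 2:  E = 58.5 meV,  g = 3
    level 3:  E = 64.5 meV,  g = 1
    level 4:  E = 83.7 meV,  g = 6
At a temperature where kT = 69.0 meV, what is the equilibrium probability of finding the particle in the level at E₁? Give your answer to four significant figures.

Eᵢ/kT = 0, 0.397101, 0.847826, 0.934783, 1.21304.
Z = Σ gᵢe^(−Eᵢ/kT) = 1·e^(−0) + 1·e^(−0.397101) + 3·e^(−0.847826) + 1·e^(−0.934783) + 6·e^(−1.21304) = 1.00000 + 0.672266 + 1.28504 + 0.392671 + 1.78375 = 5.13373.
P₁ = g₁ e^(−E₁/kT) / Z = 0.672266/5.13373 = 0.1310.

0.1310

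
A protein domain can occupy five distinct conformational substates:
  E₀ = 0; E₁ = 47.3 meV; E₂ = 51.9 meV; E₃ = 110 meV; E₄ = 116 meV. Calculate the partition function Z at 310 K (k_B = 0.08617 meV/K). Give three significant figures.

Z = 1.34

k_BT = 0.08617 × 310 K = 26.713 meV.
Eᵢ/kT = 0, 1.7707, 1.9429, 4.1178, 4.3425.
Z = Σ e^(−Eᵢ/kT) = e^(−0) + e^(−1.7707) + e^(−1.9429) + e^(−4.1178) + e^(−4.3425) = 1.0000 + 0.17021 + 0.14329 + 0.016280 + 0.013004 = 1.3428.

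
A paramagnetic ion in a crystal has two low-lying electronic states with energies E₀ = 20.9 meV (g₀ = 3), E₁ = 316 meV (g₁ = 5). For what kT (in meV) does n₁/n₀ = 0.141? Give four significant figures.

n₁/n₀ = (g₁/g₀) exp[−(E₁−E₀)/kT] = 0.141.
⇒ (E₁−E₀)/kT = ln((5/3)/0.141) = ln(11.8203) = 2.46982.
kT = 295.1 meV / 2.46982 = 119.5 meV.

119.5 meV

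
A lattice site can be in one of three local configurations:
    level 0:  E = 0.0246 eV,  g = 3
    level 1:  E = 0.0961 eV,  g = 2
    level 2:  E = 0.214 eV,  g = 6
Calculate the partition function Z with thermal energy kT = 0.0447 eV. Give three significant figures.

Z = 2.01

Eᵢ/kT = 0.55034, 2.1499, 4.7875.
Z = Σ gᵢe^(−Eᵢ/kT) = 3·e^(−0.55034) + 2·e^(−2.1499) + 6·e^(−4.7875) = 1.7303 + 0.23299 + 0.050000 = 2.0133.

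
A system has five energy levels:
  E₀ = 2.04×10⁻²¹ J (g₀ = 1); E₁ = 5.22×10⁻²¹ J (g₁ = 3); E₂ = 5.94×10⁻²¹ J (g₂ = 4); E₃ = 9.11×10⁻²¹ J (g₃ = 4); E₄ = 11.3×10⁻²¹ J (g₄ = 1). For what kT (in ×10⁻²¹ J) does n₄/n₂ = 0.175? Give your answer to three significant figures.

15.0 ×10⁻²¹ J

n₄/n₂ = (g₄/g₂) exp[−(E₄−E₂)/kT] = 0.175.
⇒ (E₄−E₂)/kT = ln((1/4)/0.175) = ln(1.4286) = 0.35669.
kT = 5.36 ×10⁻²¹ J / 0.35669 = 15.0 ×10⁻²¹ J.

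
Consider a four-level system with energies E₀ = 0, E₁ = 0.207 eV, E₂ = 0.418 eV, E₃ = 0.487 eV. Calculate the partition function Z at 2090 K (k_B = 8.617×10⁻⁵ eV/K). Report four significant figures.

k_BT = 8.617×10⁻⁵ × 2090 K = 0.180095 eV.
Eᵢ/kT = 0, 1.14939, 2.32100, 2.70413.
Z = Σ e^(−Eᵢ/kT) = e^(−0) + e^(−1.14939) + e^(−2.32100) + e^(−2.70413) = 1.00000 + 0.316830 + 0.0981754 + 0.0669285 = 1.48193.

Z = 1.482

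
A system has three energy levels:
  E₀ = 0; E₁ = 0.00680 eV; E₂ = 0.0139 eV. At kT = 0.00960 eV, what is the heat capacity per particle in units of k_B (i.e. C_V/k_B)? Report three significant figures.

Eᵢ/kT = 0, 0.70833, 1.4479.
Z = Σ e^(−Eᵢ/kT) = e^(−0) + e^(−0.70833) + e^(−1.4479) = 1.0000 + 0.49247 + 0.23506 = 1.7275.
⟨E⟩ = 0.0038299 eV, ⟨E²⟩ = 0.000039472 eV².
C_V/k_B = (⟨E²⟩ − ⟨E⟩²)/(kT)² = (0.000039472 − 0.000014668)/0.000092160 = 0.269.

0.269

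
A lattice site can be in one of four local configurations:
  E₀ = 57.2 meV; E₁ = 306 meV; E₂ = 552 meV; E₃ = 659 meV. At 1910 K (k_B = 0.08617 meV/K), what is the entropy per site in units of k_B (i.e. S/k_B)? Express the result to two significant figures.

0.70

k_BT = 0.08617 × 1910 K = 164.6 meV.
Eᵢ/kT = 0.3475, 1.859, 3.354, 4.004.
Z = Σ e^(−Eᵢ/kT) = e^(−0.3475) + e^(−1.859) + e^(−3.354) + e^(−4.004) = 0.7065 + 0.1558 + 0.03494 + 0.01824 = 0.9155.
⟨E⟩ = Σ EᵢPᵢ = 130.4 meV.
S/k_B = ln Z + ⟨E⟩/kT = ln(0.9155) + 130.4/164.6 = -0.08828 + 0.7922 = 0.70.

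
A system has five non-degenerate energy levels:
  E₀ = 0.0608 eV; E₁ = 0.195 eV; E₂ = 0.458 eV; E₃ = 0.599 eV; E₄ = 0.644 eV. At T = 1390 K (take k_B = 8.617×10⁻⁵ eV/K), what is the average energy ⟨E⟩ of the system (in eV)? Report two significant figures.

0.11 eV

k_BT = 8.617×10⁻⁵ × 1390 K = 0.1198 eV.
Eᵢ/kT = 0.5075, 1.628, 3.823, 5.000, 5.376.
Z = Σ e^(−Eᵢ/kT) = e^(−0.5075) + e^(−1.628) + e^(−3.823) + e^(−5.000) + e^(−5.376) = 0.6020 + 0.1963 + 0.02186 + 0.006738 + 0.004626 = 0.8315.
⟨E⟩ = Σ Eᵢ e^(−Eᵢ/kT) / Z = (0.0608·0.6020 + 0.195·0.1963 + 0.458·0.02186 + 0.599·0.006738 + 0.644·0.004626) / 0.8315 = 0.11 eV.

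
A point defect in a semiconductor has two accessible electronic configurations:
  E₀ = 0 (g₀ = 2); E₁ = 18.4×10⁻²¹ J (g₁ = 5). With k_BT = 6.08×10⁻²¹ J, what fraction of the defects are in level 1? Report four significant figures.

0.1081

Eᵢ/kT = 0, 3.02632.
Z = Σ gᵢe^(−Eᵢ/kT) = 2·e^(−0) + 5·e^(−3.02632) = 2.00000 + 0.242469 = 2.24247.
P₁ = g₁ e^(−E₁/kT) / Z = 0.242469/2.24247 = 0.1081.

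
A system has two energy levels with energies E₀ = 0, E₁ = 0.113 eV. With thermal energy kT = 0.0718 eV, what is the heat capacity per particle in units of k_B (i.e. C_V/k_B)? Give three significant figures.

Eᵢ/kT = 0, 1.5738.
Z = Σ e^(−Eᵢ/kT) = e^(−0) + e^(−1.5738) = 1.0000 + 0.20726 = 1.2073.
⟨E⟩ = 0.019399 eV, ⟨E²⟩ = 0.0021921 eV².
C_V/k_B = (⟨E²⟩ − ⟨E⟩²)/(kT)² = (0.0021921 − 0.00037632)/0.0051552 = 0.352.

0.352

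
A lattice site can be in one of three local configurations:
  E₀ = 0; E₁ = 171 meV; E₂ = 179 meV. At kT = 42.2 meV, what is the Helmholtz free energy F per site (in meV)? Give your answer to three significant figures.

Eᵢ/kT = 0, 4.0521, 4.2417.
Z = Σ e^(−Eᵢ/kT) = e^(−0) + e^(−4.0521) + e^(−4.2417) = 1.0000 + 0.017386 + 0.014383 = 1.0318.
F = −kT ln Z = −42.2 × ln(1.0318) = −42.2 × 0.031305 = -1.32 meV.

-1.32 meV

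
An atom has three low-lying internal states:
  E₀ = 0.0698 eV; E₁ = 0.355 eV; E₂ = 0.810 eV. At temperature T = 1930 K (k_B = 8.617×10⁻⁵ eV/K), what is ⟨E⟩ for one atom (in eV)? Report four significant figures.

0.1201 eV

k_BT = 8.617×10⁻⁵ × 1930 K = 0.166308 eV.
Eᵢ/kT = 0.419703, 2.13459, 4.87048.
Z = Σ e^(−Eᵢ/kT) = e^(−0.419703) + e^(−2.13459) + e^(−4.87048) = 0.657242 + 0.118293 + 0.00766968 = 0.783205.
⟨E⟩ = Σ Eᵢ e^(−Eᵢ/kT) / Z = (0.0698·0.657242 + 0.355·0.118293 + 0.810·0.00766968) / 0.783205 = 0.1201 eV.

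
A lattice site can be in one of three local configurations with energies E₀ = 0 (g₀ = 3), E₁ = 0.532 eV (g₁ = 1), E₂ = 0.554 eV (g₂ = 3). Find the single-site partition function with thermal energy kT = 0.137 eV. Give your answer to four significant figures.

Z = 3.073

Eᵢ/kT = 0, 3.88321, 4.04380.
Z = Σ gᵢe^(−Eᵢ/kT) = 3·e^(−0) + 1·e^(−3.88321) + 3·e^(−4.04380) = 3.00000 + 0.0205846 + 0.0525922 = 3.07318.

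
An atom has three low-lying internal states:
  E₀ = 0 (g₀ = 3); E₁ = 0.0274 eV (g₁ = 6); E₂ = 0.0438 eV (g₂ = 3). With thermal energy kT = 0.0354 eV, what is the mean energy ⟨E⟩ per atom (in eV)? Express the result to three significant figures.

0.0172 eV

Eᵢ/kT = 0, 0.77401, 1.2373.
Z = Σ gᵢe^(−Eᵢ/kT) = 3·e^(−0) + 6·e^(−0.77401) + 3·e^(−1.2373) = 3.0000 + 2.7670 + 0.87050 = 6.6375.
⟨E⟩ = Σ Eᵢ gᵢe^(−Eᵢ/kT) / Z = (0·3.0000 + 0.0274·2.7670 + 0.0438·0.87050) / 6.6375 = 0.0172 eV.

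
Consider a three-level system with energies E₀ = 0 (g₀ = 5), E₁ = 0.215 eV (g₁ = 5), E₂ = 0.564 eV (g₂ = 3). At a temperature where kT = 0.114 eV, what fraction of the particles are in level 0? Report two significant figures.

0.87

Eᵢ/kT = 0, 1.886, 4.947.
Z = Σ gᵢe^(−Eᵢ/kT) = 5·e^(−0) + 5·e^(−1.886) + 3·e^(−4.947) = 5.000 + 0.7584 + 0.02131 = 5.780.
P₀ = g₀ e^(−E₀/kT) / Z = 5.000/5.780 = 0.87.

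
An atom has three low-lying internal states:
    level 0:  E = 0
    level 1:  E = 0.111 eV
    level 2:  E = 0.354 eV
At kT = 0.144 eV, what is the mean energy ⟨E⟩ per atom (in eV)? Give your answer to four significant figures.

0.05274 eV

Eᵢ/kT = 0, 0.770833, 2.45833.
Z = Σ e^(−Eᵢ/kT) = e^(−0) + e^(−0.770833) + e^(−2.45833) = 1.00000 + 0.462628 + 0.0855777 = 1.54821.
⟨E⟩ = Σ Eᵢ e^(−Eᵢ/kT) / Z = (0·1.00000 + 0.111·0.462628 + 0.354·0.0855777) / 1.54821 = 0.05274 eV.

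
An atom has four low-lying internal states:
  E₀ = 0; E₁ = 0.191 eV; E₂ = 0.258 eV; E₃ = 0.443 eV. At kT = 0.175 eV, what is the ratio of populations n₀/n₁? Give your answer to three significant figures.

2.98

n₀/n₁ = exp[−(E₀−E₁)/kT] = exp(−(-0.191 eV)/(0.175 eV)) = exp(1.0914) = 2.98.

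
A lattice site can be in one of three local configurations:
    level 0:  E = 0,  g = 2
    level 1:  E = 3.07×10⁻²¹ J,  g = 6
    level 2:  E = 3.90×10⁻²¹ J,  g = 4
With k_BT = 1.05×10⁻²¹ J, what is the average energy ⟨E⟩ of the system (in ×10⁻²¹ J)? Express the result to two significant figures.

0.57 ×10⁻²¹ J

Eᵢ/kT = 0, 2.924, 3.714.
Z = Σ gᵢe^(−Eᵢ/kT) = 2·e^(−0) + 6·e^(−2.924) + 4·e^(−3.714) = 2.000 + 0.3223 + 0.09752 = 2.420.
⟨E⟩ = Σ Eᵢ gᵢe^(−Eᵢ/kT) / Z = (0·2.000 + 3.07·0.3223 + 3.90·0.09752) / 2.420 = 0.57 ×10⁻²¹ J.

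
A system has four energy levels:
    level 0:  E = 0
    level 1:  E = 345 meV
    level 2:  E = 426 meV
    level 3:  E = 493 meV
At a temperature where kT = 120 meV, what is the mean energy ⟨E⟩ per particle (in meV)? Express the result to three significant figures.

Eᵢ/kT = 0, 2.8750, 3.5500, 4.1083.
Z = Σ e^(−Eᵢ/kT) = e^(−0) + e^(−2.8750) + e^(−3.5500) + e^(−4.1083) = 1.0000 + 0.056416 + 0.028725 + 0.016436 = 1.1016.
⟨E⟩ = Σ Eᵢ e^(−Eᵢ/kT) / Z = (0·1.0000 + 345·0.056416 + 426·0.028725 + 493·0.016436) / 1.1016 = 36.1 meV.

36.1 meV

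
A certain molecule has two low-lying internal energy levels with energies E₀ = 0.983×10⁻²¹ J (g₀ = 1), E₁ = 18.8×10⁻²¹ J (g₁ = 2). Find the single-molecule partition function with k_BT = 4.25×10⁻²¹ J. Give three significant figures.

Eᵢ/kT = 0.23129, 4.4235.
Z = Σ gᵢe^(−Eᵢ/kT) = 1·e^(−0.23129) + 2·e^(−4.4235) = 0.79351 + 0.023984 = 0.81749.

Z = 0.817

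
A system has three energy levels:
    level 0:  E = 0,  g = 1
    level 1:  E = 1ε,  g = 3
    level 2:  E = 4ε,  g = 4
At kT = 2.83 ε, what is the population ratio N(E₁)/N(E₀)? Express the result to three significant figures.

n₁/n₀ = (g₁/g₀) exp[−(E₁−E₀)/kT] = (3/1) × exp(−(1ε)/(2.83ε)) = (3/1) × exp(-0.35336) = 2.11.

2.11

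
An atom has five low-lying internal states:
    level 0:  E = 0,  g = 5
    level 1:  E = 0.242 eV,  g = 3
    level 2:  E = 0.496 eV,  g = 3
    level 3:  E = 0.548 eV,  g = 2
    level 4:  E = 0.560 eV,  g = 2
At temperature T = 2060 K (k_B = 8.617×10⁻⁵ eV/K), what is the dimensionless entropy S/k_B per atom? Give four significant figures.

k_BT = 8.617×10⁻⁵ × 2060 K = 0.177510 eV.
Eᵢ/kT = 0, 1.36330, 2.79421, 3.08715, 3.15475.
Z = Σ gᵢe^(−Eᵢ/kT) = 5·e^(−0) + 3·e^(−1.36330) + 3·e^(−2.79421) + 2·e^(−3.08715) + 2·e^(−3.15475) = 5.00000 + 0.767446 + 0.183490 + 0.0912636 + 0.0852981 = 6.12750.
⟨E⟩ = Σ EᵢPᵢ = 0.0611199 eV.
S/k_B = ln Z + ⟨E⟩/kT = ln(6.12750) + 0.0611199/0.177510 = 1.81279 + 0.344318 = 2.157.

2.157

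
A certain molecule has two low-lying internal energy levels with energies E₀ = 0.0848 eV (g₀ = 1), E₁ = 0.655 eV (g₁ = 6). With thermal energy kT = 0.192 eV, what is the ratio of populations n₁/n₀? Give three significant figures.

n₁/n₀ = (g₁/g₀) exp[−(E₁−E₀)/kT] = (6/1) × exp(−(0.5702 eV)/(0.192 eV)) = (6/1) × exp(-2.9698) = 0.308.

0.308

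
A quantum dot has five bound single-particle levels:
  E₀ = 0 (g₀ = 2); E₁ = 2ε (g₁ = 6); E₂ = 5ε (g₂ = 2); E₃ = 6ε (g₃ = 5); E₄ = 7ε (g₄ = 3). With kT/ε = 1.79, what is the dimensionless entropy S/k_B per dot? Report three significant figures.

2.24

Eᵢ/kT = 0, 1.1173, 2.7933, 3.3520, 3.9106.
Z = Σ gᵢe^(−Eᵢ/kT) = 2·e^(−0) + 6·e^(−1.1173) + 2·e^(−2.7933) + 5·e^(−3.3520) + 3·e^(−3.9106) = 2.0000 + 1.9630 + 0.12244 + 0.17507 + 0.060085 = 4.3206.
⟨E⟩ = Σ EᵢPᵢ = 1.3908 ε.
S/k_B = ln Z + ⟨E⟩/kT = ln(4.3206) + 1.3908/1.79 = 1.4634 + 0.77698 = 2.24.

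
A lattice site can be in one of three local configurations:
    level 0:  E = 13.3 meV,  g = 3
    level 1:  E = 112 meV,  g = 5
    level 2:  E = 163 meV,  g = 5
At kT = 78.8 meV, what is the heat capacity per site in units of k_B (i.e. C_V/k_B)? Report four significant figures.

Eᵢ/kT = 0.168782, 1.42132, 2.06853.
Z = Σ gᵢe^(−Eᵢ/kT) = 3·e^(−0.168782) + 5·e^(−1.42132) + 5·e^(−2.06853) = 2.53408 + 1.20698 + 0.631857 = 4.37292.
⟨E⟩ = 62.1730 meV, ⟨E²⟩ = 7403.84 meV².
C_V/k_B = (⟨E²⟩ − ⟨E⟩²)/(kT)² = (7403.84 − 3865.48)/6209.44 = 0.5698.

0.5698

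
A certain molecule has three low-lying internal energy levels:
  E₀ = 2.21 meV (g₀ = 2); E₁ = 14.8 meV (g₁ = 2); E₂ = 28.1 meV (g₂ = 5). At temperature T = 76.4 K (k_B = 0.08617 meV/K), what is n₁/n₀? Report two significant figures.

k_BT = 0.08617 × 76.4 K = 6.583 meV.
n₁/n₀ = (g₁/g₀) exp[−(E₁−E₀)/kT] = (2/2) × exp(−(12.59 meV)/(6.583 meV)) = (2/2) × exp(-1.913) = 0.15.

0.15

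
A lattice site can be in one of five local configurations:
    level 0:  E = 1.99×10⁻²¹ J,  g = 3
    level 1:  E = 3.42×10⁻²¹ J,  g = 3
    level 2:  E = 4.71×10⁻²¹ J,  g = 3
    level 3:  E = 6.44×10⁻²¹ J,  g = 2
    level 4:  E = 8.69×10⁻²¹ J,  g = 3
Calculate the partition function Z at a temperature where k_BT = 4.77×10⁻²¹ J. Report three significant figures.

Z = 5.56

Eᵢ/kT = 0.41719, 0.71698, 0.98742, 1.3501, 1.8218.
Z = Σ gᵢe^(−Eᵢ/kT) = 3·e^(−0.41719) + 3·e^(−0.71698) + 3·e^(−0.98742) + 2·e^(−1.3501) + 3·e^(−1.8218) = 1.9767 + 1.4647 + 1.1176 + 0.51843 + 0.48520 = 5.5626.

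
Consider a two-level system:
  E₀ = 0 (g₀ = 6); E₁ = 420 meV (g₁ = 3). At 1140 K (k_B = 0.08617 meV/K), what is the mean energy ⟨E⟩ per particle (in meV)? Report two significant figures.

2.9 meV

k_BT = 0.08617 × 1140 K = 98.23 meV.
Eᵢ/kT = 0, 4.276.
Z = Σ gᵢe^(−Eᵢ/kT) = 6·e^(−0) + 3·e^(−4.276) = 6.000 + 0.04169 = 6.042.
⟨E⟩ = Σ Eᵢ gᵢe^(−Eᵢ/kT) / Z = (0·6.000 + 420·0.04169) / 6.042 = 2.9 meV.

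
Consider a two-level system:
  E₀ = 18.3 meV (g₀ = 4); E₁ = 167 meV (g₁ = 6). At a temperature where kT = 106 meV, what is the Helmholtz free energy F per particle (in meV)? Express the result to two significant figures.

-160 meV

Eᵢ/kT = 0.1726, 1.575.
Z = Σ gᵢe^(−Eᵢ/kT) = 4·e^(−0.1726) + 6·e^(−1.575) = 3.366 + 1.242 = 4.608.
F = −kT ln Z = −106 × ln(4.608) = −106 × 1.528 = -160 meV.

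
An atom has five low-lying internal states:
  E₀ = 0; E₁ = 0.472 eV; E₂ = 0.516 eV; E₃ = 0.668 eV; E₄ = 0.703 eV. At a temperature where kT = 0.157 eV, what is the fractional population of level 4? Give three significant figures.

Eᵢ/kT = 0, 3.0064, 3.2866, 4.2548, 4.4777.
Z = Σ e^(−Eᵢ/kT) = e^(−0) + e^(−3.0064) + e^(−3.2866) + e^(−4.2548) + e^(−4.4777) = 1.0000 + 0.049469 + 0.037381 + 0.014196 + 0.011360 = 1.1124.
P₄ = e^(−E₄/kT) / Z = 0.011360/1.1124 = 0.0102.

0.0102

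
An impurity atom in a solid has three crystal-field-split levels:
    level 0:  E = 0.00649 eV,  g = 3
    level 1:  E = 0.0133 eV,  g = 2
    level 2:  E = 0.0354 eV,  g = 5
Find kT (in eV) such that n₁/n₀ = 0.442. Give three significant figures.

0.0166 eV

n₁/n₀ = (g₁/g₀) exp[−(E₁−E₀)/kT] = 0.442.
⇒ (E₁−E₀)/kT = ln((2/3)/0.442) = ln(1.5083) = 0.41098.
kT = 0.00681 eV / 0.41098 = 0.0166 eV.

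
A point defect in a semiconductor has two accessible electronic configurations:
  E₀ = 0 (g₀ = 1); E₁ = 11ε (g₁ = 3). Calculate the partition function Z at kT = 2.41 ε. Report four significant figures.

Eᵢ/kT = 0, 4.56432.
Z = Σ gᵢe^(−Eᵢ/kT) = 1·e^(−0) + 3·e^(−4.56432) = 1.00000 + 0.0312509 = 1.03125.

Z = 1.031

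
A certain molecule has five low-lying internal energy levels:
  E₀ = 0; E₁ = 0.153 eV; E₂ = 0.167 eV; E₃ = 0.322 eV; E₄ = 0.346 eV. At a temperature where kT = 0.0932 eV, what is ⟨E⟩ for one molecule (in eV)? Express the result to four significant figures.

0.05372 eV

Eᵢ/kT = 0, 1.64163, 1.79185, 3.45494, 3.71245.
Z = Σ e^(−Eᵢ/kT) = e^(−0) + e^(−1.64163) + e^(−1.79185) + e^(−3.45494) + e^(−3.71245) = 1.00000 + 0.193664 + 0.166652 + 0.0315892 + 0.0244176 = 1.41632.
⟨E⟩ = Σ Eᵢ e^(−Eᵢ/kT) / Z = (0·1.00000 + 0.153·0.193664 + 0.167·0.166652 + 0.322·0.0315892 + 0.346·0.0244176) / 1.41632 = 0.05372 eV.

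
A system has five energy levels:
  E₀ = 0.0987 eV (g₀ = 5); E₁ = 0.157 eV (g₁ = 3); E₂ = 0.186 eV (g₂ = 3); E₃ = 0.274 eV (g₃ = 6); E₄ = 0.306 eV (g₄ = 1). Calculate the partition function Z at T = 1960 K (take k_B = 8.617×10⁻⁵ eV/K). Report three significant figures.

k_BT = 8.617×10⁻⁵ × 1960 K = 0.16889 eV.
Eᵢ/kT = 0.58440, 0.92960, 1.1013, 1.6224, 1.8118.
Z = Σ gᵢe^(−Eᵢ/kT) = 5·e^(−0.58440) + 3·e^(−0.92960) + 3·e^(−1.1013) + 6·e^(−1.6224) + 1·e^(−1.8118) = 2.7872 + 1.1841 + 0.99732 + 1.1845 + 0.16336 = 6.3165.

Z = 6.32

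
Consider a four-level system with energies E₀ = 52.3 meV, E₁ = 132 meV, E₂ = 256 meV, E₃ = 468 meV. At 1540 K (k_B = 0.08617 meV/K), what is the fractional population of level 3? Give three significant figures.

0.0241

k_BT = 0.08617 × 1540 K = 132.70 meV.
Eᵢ/kT = 0.39412, 0.99472, 1.9292, 3.5268.
Z = Σ e^(−Eᵢ/kT) = e^(−0.39412) + e^(−0.99472) + e^(−1.9292) + e^(−3.5268) = 0.67427 + 0.36983 + 0.14526 + 0.029399 = 1.2188.
P₃ = e^(−E₃/kT) / Z = 0.029399/1.2188 = 0.0241.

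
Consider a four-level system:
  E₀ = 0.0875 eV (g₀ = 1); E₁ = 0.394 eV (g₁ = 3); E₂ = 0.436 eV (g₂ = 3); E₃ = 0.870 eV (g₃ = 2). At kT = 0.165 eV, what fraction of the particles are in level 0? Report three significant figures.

Eᵢ/kT = 0.53030, 2.3879, 2.6424, 5.2727.
Z = Σ gᵢe^(−Eᵢ/kT) = 1·e^(−0.53030) + 3·e^(−2.3879) + 3·e^(−2.6424) + 2·e^(−5.2727) = 0.58843 + 0.27547 + 0.21357 + 0.010259 = 1.0877.
P₀ = g₀ e^(−E₀/kT) / Z = 0.58843/1.0877 = 0.541.

0.541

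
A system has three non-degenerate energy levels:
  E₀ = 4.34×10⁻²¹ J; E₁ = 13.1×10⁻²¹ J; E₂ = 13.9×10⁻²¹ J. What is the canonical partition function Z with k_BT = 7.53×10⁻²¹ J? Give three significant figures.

Eᵢ/kT = 0.57636, 1.7397, 1.8459.
Z = Σ e^(−Eᵢ/kT) = e^(−0.57636) + e^(−1.7397) + e^(−1.8459) = 0.56194 + 0.17557 + 0.15788 = 0.89539.

Z = 0.895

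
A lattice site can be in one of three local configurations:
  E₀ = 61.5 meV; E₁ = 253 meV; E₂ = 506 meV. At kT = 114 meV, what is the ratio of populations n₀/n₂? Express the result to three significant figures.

49.4

n₀/n₂ = exp[−(E₀−E₂)/kT] = exp(−(-444.5 meV)/(114 meV)) = exp(3.8991) = 49.4.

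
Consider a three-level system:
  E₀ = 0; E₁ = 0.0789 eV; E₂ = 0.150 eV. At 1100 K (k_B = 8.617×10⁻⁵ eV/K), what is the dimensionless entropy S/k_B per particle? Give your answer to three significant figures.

0.914

k_BT = 8.617×10⁻⁵ × 1100 K = 0.094787 eV.
Eᵢ/kT = 0, 0.83239, 1.5825.
Z = Σ e^(−Eᵢ/kT) = e^(−0) + e^(−0.83239) + e^(−1.5825) = 1.0000 + 0.43501 + 0.20546 = 1.6405.
⟨E⟩ = Σ EᵢPᵢ = 0.039708 eV.
S/k_B = ln Z + ⟨E⟩/kT = ln(1.6405) + 0.039708/0.094787 = 0.49500 + 0.41892 = 0.914.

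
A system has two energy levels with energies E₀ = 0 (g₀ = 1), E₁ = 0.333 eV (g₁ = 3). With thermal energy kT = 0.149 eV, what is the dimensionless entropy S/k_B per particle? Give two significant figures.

Eᵢ/kT = 0, 2.235.
Z = Σ gᵢe^(−Eᵢ/kT) = 1·e^(−0) + 3·e^(−2.235) = 1.000 + 0.3210 = 1.321.
⟨E⟩ = Σ EᵢPᵢ = 0.08092 eV.
S/k_B = ln Z + ⟨E⟩/kT = ln(1.321) + 0.08092/0.149 = 0.2784 + 0.5431 = 0.82.

0.82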